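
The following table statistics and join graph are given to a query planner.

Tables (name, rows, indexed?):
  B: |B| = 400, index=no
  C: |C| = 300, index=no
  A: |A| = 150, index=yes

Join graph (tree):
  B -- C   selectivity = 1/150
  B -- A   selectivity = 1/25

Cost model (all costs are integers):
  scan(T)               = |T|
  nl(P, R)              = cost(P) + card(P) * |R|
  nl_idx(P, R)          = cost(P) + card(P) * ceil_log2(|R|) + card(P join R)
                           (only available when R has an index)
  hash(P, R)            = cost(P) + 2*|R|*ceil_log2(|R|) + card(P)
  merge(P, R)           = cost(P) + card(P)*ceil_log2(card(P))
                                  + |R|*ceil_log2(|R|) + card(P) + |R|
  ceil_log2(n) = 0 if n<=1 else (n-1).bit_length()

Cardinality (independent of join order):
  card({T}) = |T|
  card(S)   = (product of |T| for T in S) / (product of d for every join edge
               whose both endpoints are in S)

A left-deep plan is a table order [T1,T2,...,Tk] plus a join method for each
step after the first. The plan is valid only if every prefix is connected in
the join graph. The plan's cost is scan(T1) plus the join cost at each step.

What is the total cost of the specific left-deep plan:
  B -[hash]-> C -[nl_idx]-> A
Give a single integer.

step 1: scan B: cost=400, card=400
step 2: join C via hash
    card(P join C) = 400*300/(150) = 800
    cost = 400 + 2*300*9 + 400 = 6200
step 3: join A via nl_idx
    card(P join A) = 800*150/(25) = 4800
    cost = 6200 + 800*8 + 4800 = 17400

17400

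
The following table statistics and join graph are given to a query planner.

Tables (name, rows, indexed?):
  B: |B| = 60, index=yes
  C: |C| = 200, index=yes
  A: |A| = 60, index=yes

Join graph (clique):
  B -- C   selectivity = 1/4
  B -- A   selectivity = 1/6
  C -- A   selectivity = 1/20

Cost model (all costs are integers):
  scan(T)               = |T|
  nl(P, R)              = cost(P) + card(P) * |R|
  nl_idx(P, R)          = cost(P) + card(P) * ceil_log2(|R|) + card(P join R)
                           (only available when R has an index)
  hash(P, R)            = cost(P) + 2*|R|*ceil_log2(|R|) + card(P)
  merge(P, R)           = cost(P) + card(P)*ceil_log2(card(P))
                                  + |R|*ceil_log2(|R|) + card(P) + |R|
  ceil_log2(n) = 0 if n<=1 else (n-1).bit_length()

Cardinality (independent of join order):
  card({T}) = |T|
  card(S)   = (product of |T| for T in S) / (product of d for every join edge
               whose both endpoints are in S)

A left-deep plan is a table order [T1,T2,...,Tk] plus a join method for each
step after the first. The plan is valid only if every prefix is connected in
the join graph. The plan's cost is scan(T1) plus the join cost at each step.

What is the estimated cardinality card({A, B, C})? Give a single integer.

1500

Tables in S: A(60), B(60), C(200)
Edges inside S: B-C(d=4), B-A(d=6), C-A(d=20)
numerator = 60 * 60 * 200 = 720000
denominator = 4 * 6 * 20 = 480
card(S) = 720000 / 480 = 1500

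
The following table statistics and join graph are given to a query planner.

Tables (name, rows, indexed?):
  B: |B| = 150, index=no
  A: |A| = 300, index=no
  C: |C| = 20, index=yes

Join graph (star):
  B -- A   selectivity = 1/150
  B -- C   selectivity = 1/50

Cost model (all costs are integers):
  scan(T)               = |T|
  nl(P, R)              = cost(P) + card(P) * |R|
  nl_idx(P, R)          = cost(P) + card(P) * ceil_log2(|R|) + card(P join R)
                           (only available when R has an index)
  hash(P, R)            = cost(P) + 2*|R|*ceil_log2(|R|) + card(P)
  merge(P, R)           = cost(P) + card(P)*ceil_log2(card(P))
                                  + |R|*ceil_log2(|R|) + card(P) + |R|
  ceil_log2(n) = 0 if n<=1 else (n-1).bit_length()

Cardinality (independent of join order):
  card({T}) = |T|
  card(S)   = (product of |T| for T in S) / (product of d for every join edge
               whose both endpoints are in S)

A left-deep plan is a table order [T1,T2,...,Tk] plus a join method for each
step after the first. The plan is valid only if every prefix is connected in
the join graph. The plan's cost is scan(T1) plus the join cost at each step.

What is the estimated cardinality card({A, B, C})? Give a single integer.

120

Tables in S: A(300), B(150), C(20)
Edges inside S: B-A(d=150), B-C(d=50)
numerator = 300 * 150 * 20 = 900000
denominator = 150 * 50 = 7500
card(S) = 900000 / 7500 = 120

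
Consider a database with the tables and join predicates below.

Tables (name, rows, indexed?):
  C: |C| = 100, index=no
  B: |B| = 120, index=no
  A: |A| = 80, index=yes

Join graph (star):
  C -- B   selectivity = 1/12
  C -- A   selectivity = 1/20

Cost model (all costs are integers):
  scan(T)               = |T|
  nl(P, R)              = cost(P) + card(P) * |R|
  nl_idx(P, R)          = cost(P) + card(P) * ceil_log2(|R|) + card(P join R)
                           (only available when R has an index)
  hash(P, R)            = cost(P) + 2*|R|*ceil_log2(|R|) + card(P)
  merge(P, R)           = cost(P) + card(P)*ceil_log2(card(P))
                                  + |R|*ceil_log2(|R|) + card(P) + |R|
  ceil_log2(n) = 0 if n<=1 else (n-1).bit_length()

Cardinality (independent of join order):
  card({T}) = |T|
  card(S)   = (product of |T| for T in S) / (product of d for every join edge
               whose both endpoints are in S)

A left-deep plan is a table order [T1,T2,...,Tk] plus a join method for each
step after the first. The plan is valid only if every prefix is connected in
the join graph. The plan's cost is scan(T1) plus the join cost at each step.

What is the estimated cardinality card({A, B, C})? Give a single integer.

Tables in S: A(80), B(120), C(100)
Edges inside S: C-B(d=12), C-A(d=20)
numerator = 80 * 120 * 100 = 960000
denominator = 12 * 20 = 240
card(S) = 960000 / 240 = 4000

4000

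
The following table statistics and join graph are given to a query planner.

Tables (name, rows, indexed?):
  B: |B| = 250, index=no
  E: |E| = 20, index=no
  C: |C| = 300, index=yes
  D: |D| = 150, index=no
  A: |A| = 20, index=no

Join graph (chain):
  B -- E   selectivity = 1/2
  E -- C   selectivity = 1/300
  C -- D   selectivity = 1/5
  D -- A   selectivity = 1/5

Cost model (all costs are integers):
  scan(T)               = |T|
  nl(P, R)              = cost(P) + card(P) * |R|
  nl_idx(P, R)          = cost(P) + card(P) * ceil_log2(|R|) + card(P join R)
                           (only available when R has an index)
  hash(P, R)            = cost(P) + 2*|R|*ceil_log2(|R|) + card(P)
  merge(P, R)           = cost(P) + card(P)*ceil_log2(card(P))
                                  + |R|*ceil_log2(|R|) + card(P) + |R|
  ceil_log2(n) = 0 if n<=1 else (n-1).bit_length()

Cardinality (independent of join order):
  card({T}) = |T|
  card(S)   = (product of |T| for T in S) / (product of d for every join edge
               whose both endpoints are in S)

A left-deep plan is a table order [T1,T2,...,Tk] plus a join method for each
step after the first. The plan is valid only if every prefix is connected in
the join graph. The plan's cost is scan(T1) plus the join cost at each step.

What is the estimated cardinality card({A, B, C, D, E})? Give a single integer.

300000

Tables in S: A(20), B(250), C(300), D(150), E(20)
Edges inside S: B-E(d=2), E-C(d=300), C-D(d=5), D-A(d=5)
numerator = 20 * 250 * 300 * 150 * 20 = 4500000000
denominator = 2 * 300 * 5 * 5 = 15000
card(S) = 4500000000 / 15000 = 300000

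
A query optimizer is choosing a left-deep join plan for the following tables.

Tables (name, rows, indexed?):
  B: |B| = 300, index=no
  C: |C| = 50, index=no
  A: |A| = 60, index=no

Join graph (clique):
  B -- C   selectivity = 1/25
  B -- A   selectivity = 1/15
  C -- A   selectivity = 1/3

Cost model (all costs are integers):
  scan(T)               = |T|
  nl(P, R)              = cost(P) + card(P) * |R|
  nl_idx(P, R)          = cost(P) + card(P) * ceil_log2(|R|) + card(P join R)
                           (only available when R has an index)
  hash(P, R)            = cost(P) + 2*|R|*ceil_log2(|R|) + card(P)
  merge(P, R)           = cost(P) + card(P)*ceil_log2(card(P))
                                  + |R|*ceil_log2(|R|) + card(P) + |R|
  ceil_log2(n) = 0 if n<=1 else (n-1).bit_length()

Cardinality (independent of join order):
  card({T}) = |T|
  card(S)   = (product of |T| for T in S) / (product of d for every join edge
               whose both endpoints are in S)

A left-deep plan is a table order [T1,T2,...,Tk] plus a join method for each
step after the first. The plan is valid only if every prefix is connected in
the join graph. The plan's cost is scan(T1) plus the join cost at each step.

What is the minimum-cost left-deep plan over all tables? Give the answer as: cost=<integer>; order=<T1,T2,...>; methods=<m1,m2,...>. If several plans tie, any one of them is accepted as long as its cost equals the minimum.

cost=2520; order=B,C,A; methods=hash,hash

Selinger DP (subsets sized 1..n):
  {B}: scan cost=300, card=300
  {C}: scan cost=50, card=50
  {A}: scan cost=60, card=60
  {BC}: card=600; try (C,hash)→1200, (B,merge)→3400, (C,merge)→3650, (B,hash)→5500, (B,nl)→15050, (C,nl)→15300; best=1200 via (C,hash)
  {AB}: card=1200; try (A,hash)→1320, (B,merge)→3480, (A,merge)→3720, (B,hash)→5520, (B,nl)→18060, (A,nl)→18300; best=1320 via (A,hash)
  {AC}: card=1000; try (C,hash)→720, (A,hash)→820, (A,merge)→820, (C,merge)→830, (A,nl)→3050, (C,nl)→3060; best=720 via (C,hash)
  {ABC}: card=800; try (A,hash)→2520, (C,hash)→3120, (B,hash)→7120, (A,merge)→8220, (B,merge)→14720, (C,merge)→16070 …(+3); best=2520 via (A,hash)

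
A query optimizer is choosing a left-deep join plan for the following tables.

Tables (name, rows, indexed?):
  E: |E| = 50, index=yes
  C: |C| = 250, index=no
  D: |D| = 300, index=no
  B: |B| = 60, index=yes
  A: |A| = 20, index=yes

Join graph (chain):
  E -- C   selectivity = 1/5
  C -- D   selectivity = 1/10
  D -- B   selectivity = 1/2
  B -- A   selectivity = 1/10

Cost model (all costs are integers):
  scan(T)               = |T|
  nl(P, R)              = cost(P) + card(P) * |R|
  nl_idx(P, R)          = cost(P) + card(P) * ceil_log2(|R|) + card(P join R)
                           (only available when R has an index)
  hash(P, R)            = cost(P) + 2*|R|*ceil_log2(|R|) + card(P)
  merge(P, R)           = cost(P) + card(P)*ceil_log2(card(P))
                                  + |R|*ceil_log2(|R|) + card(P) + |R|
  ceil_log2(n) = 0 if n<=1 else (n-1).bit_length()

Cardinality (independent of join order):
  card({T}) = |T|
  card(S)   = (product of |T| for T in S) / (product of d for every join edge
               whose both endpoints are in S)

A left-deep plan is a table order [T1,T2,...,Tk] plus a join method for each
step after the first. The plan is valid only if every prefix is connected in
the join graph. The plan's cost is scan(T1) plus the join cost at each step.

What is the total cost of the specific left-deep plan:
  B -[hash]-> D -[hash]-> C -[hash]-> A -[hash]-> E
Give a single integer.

694320

step 1: scan B: cost=60, card=60
step 2: join D via hash
    card(P join D) = 60*300/(2) = 9000
    cost = 60 + 2*300*9 + 60 = 5520
step 3: join C via hash
    card(P join C) = 9000*250/(10) = 225000
    cost = 5520 + 2*250*8 + 9000 = 18520
step 4: join A via hash
    card(P join A) = 225000*20/(10) = 450000
    cost = 18520 + 2*20*5 + 225000 = 243720
step 5: join E via hash
    card(P join E) = 450000*50/(5) = 4500000
    cost = 243720 + 2*50*6 + 450000 = 694320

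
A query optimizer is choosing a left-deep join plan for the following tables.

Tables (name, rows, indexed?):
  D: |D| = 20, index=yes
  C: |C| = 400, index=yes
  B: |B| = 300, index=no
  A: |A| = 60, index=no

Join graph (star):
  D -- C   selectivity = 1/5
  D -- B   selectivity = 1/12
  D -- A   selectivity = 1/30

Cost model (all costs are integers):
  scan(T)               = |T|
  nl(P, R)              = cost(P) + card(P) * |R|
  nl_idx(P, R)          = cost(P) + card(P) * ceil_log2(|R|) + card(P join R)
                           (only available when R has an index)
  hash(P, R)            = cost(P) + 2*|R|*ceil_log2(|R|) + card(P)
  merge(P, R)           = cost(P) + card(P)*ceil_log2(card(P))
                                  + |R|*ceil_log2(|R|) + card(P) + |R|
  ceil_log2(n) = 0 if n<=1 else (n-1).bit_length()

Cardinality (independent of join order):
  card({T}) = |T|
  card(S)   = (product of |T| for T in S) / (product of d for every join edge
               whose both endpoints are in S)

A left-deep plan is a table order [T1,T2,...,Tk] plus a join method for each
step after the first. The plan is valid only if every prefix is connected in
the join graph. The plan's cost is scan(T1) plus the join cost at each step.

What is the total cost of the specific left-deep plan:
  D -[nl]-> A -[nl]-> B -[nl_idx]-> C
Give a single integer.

step 1: scan D: cost=20, card=20
step 2: join A via nl
    card(P join A) = 20*60/(30) = 40
    cost = 20 + 20*60 = 1220
step 3: join B via nl
    card(P join B) = 40*300/(12) = 1000
    cost = 1220 + 40*300 = 13220
step 4: join C via nl_idx
    card(P join C) = 1000*400/(5) = 80000
    cost = 13220 + 1000*9 + 80000 = 102220

102220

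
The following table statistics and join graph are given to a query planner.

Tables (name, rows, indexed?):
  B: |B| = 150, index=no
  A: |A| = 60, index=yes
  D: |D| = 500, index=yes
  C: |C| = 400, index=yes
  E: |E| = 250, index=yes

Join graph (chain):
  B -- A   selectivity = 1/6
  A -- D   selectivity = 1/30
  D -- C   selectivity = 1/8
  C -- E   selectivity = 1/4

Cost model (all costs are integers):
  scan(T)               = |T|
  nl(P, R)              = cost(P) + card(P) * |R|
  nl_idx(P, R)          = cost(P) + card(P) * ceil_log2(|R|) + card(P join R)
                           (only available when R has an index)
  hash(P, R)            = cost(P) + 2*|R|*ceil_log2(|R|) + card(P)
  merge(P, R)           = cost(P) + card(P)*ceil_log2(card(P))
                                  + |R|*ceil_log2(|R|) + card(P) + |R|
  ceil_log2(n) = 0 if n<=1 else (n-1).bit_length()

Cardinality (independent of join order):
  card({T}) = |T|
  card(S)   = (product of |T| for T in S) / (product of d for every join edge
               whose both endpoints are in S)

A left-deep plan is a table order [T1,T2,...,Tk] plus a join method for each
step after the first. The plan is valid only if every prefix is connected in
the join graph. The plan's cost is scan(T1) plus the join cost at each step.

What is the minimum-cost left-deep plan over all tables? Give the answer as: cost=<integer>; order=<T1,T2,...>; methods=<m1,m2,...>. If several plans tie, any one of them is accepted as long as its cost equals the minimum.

Selinger DP (subsets sized 1..n):
  {B}: scan cost=150, card=150
  {A}: scan cost=60, card=60
  {D}: scan cost=500, card=500
  {C}: scan cost=400, card=400
  {E}: scan cost=250, card=250
  {AB}: card=1500; try (A,hash)→1020, (B,merge)→1830, (A,merge)→1920, (B,hash)→2520, (A,nl_idx)→2550, (B,nl)→9060 …(+1); best=1020 via (A,hash)
  {AD}: card=1000; try (D,nl_idx)→1600, (A,hash)→1720, (A,nl_idx)→4500, (D,merge)→5480, (A,merge)→5920, (D,hash)→9120 …(+2); best=1600 via (D,nl_idx)
  {CD}: card=25000; try (C,hash)→8200, (D,merge)→9400, (C,merge)→9500, (D,hash)→9800, (D,nl_idx)→29000, (C,nl_idx)→30000 …(+2); best=8200 via (C,hash)
  {CE}: card=25000; try (E,hash)→4800, (C,merge)→6500, (E,merge)→6650, (C,hash)→7700, (C,nl_idx)→27500, (E,nl_idx)→28600 …(+2); best=4800 via (E,hash)
  {ABD}: card=25000; try (B,hash)→5000, (D,hash)→11520, (B,merge)→13950, (D,merge)→24020, (D,nl_idx)→39520, (B,nl)→151600 …(+1); best=5000 via (B,hash)
  {ACD}: card=50000; try (C,hash)→9800, (C,merge)→16600, (A,hash)→33920, (C,nl_idx)→60600, (A,nl_idx)→208200, (C,nl)→401600 …(+2); best=9800 via (C,hash)
  {CDE}: card=1562500; try (E,hash)→37200, (D,hash)→38800, (D,merge)→409800, (E,merge)→410450, (E,nl_idx)→1770700, (D,nl_idx)→1792300 …(+2); best=37200 via (E,hash)
  {ABCD}: card=1250000; try (C,hash)→37200, (B,hash)→62200, (C,merge)→409000, (B,merge)→861150, (C,nl_idx)→1480000, (B,nl)→7509800 …(+1); best=37200 via (C,hash)
  {ACDE}: card=3125000; try (E,hash)→63800, (E,merge)→862050, (A,hash)→1600420, (E,nl_idx)→3534800, (E,nl)→12509800, (A,nl_idx)→12537200 …(+2); best=63800 via (E,hash)
  {ABCDE}: card=78125000; try (E,hash)→1291200, (B,hash)→3191200, (E,merge)→27539450, (B,merge)→71940150, (E,nl_idx)→88162200, (E,nl)→312537200 …(+1); best=1291200 via (E,hash)

cost=1291200; order=A,D,B,C,E; methods=nl_idx,hash,hash,hash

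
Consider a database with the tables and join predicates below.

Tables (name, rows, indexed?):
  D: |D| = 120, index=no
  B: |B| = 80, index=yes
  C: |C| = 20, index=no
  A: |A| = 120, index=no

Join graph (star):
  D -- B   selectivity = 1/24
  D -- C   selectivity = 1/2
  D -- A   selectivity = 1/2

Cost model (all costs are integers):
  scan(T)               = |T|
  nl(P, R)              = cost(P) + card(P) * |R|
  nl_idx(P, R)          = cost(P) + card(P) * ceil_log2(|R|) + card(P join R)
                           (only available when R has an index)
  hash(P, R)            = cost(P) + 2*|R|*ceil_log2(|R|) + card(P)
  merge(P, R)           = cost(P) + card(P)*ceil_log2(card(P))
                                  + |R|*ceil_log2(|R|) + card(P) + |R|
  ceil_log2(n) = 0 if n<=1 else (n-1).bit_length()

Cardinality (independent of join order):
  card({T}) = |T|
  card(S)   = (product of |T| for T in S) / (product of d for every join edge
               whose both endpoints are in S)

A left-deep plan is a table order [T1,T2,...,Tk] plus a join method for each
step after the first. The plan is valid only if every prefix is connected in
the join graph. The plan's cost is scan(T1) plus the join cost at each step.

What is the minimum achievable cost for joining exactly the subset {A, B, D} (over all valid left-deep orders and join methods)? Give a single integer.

3440

Selinger DP over subsets of {A,B,D}:
  {D}: scan cost=120, card=120
  {B}: scan cost=80, card=80
  {A}: scan cost=120, card=120
  {BD}: card=400; try (B,hash)→1360, (B,nl_idx)→1360, (D,merge)→1680, (B,merge)→1720, (D,hash)→1840, (D,nl)→9680 …(+1); best=1360 via (B,hash)
  {AD}: card=7200; try (D,hash)→1920, (A,hash)→1920, (D,merge)→2040, (A,merge)→2040, (D,nl)→14520, (A,nl)→14520; best=1920 via (D,hash)
  {ABD}: card=24000; try (A,hash)→3440, (A,merge)→6320, (B,hash)→10240, (A,nl)→49360, (B,nl_idx)→76320, (B,merge)→103360 …(+1); best=3440 via (A,hash)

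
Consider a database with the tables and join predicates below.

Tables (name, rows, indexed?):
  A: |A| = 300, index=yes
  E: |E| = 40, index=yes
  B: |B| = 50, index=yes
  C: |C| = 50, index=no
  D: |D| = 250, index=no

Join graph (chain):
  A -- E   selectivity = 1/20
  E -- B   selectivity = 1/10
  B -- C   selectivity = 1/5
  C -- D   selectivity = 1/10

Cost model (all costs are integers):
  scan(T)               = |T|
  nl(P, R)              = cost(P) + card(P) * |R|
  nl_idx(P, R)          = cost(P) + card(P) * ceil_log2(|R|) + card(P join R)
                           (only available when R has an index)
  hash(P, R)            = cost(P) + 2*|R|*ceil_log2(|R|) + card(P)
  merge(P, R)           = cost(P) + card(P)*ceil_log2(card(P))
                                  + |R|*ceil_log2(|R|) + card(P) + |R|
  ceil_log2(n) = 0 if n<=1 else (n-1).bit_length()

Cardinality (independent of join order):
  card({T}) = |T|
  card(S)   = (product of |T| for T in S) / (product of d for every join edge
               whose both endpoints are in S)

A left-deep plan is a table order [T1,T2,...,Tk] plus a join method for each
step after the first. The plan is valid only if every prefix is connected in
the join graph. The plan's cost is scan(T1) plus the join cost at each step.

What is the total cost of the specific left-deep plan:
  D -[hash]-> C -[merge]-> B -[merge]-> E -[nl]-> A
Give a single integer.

15204230

step 1: scan D: cost=250, card=250
step 2: join C via hash
    card(P join C) = 250*50/(10) = 1250
    cost = 250 + 2*50*6 + 250 = 1100
step 3: join B via merge
    card(P join B) = 1250*50/(5) = 12500
    cost = 1100 + 1250*11 + 50*6 + 1250 + 50 = 16450
step 4: join E via merge
    card(P join E) = 12500*40/(10) = 50000
    cost = 16450 + 12500*14 + 40*6 + 12500 + 40 = 204230
step 5: join A via nl
    card(P join A) = 50000*300/(20) = 750000
    cost = 204230 + 50000*300 = 15204230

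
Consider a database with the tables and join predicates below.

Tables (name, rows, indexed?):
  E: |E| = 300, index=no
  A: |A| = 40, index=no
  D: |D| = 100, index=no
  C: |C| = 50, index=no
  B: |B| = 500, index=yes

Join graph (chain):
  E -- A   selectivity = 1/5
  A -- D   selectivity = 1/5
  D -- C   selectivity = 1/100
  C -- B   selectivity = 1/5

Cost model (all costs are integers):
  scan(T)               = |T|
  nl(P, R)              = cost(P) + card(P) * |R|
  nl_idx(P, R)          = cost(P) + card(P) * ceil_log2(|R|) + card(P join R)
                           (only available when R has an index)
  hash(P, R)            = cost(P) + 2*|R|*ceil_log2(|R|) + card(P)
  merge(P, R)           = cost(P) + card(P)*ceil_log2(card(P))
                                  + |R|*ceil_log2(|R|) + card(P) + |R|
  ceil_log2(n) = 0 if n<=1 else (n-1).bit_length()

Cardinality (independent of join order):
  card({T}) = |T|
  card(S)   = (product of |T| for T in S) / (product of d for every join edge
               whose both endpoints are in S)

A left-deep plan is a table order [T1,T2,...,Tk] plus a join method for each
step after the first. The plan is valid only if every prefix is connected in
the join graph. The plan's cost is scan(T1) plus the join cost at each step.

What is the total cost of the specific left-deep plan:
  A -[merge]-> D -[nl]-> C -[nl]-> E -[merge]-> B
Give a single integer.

550120

step 1: scan A: cost=40, card=40
step 2: join D via merge
    card(P join D) = 40*100/(5) = 800
    cost = 40 + 40*6 + 100*7 + 40 + 100 = 1120
step 3: join C via nl
    card(P join C) = 800*50/(100) = 400
    cost = 1120 + 800*50 = 41120
step 4: join E via nl
    card(P join E) = 400*300/(5) = 24000
    cost = 41120 + 400*300 = 161120
step 5: join B via merge
    card(P join B) = 24000*500/(5) = 2400000
    cost = 161120 + 24000*15 + 500*9 + 24000 + 500 = 550120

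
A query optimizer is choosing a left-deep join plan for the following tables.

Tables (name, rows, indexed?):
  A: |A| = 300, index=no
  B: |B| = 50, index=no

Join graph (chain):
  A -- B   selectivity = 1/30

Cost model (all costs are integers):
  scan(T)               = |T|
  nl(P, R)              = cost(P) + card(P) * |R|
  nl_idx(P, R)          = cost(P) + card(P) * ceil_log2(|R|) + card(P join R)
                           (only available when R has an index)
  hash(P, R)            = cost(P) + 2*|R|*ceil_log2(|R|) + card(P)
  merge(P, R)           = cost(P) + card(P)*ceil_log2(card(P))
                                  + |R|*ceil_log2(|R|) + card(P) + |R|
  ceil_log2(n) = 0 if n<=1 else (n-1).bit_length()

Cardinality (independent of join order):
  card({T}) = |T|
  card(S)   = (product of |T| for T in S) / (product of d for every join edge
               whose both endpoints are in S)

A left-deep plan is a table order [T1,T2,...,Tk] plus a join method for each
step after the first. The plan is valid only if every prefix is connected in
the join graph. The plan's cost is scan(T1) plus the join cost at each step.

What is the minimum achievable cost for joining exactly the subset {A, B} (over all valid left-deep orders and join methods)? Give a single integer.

1200

Selinger DP over subsets of {A,B}:
  {A}: scan cost=300, card=300
  {B}: scan cost=50, card=50
  {AB}: card=500; try (B,hash)→1200, (A,merge)→3400, (B,merge)→3650, (A,hash)→5500, (A,nl)→15050, (B,nl)→15300; best=1200 via (B,hash)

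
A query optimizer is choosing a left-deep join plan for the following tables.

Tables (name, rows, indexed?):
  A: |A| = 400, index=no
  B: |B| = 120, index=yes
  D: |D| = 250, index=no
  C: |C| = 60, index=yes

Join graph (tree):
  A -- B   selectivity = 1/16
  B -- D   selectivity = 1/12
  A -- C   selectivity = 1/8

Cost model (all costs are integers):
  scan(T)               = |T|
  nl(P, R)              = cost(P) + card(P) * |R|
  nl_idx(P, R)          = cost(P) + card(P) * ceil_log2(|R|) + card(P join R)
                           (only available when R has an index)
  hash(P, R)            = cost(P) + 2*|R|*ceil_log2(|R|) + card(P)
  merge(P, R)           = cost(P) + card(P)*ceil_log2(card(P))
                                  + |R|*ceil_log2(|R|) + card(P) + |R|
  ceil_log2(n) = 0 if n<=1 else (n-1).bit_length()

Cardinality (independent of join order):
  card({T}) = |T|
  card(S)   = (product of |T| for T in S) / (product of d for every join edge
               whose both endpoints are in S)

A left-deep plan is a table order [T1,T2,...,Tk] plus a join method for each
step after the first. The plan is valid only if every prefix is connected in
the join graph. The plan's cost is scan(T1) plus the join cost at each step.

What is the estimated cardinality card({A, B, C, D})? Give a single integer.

468750

Tables in S: A(400), B(120), C(60), D(250)
Edges inside S: A-B(d=16), B-D(d=12), A-C(d=8)
numerator = 400 * 120 * 60 * 250 = 720000000
denominator = 16 * 12 * 8 = 1536
card(S) = 720000000 / 1536 = 468750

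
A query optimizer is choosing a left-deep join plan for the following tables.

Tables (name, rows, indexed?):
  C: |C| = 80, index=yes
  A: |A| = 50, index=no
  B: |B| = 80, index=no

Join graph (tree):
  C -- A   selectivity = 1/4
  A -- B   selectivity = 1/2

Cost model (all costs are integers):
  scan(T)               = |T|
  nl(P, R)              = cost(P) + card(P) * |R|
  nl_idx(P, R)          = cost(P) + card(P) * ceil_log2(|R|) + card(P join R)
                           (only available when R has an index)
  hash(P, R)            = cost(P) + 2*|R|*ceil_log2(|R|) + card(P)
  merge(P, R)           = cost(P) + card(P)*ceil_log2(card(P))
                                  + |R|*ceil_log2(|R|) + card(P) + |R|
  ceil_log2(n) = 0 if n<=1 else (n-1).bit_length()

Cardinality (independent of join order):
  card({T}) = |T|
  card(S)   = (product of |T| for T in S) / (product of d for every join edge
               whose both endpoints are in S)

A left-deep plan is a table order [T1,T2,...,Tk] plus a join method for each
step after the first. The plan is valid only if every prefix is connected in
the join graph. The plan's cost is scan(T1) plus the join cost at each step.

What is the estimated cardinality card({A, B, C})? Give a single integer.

Tables in S: A(50), B(80), C(80)
Edges inside S: C-A(d=4), A-B(d=2)
numerator = 50 * 80 * 80 = 320000
denominator = 4 * 2 = 8
card(S) = 320000 / 8 = 40000

40000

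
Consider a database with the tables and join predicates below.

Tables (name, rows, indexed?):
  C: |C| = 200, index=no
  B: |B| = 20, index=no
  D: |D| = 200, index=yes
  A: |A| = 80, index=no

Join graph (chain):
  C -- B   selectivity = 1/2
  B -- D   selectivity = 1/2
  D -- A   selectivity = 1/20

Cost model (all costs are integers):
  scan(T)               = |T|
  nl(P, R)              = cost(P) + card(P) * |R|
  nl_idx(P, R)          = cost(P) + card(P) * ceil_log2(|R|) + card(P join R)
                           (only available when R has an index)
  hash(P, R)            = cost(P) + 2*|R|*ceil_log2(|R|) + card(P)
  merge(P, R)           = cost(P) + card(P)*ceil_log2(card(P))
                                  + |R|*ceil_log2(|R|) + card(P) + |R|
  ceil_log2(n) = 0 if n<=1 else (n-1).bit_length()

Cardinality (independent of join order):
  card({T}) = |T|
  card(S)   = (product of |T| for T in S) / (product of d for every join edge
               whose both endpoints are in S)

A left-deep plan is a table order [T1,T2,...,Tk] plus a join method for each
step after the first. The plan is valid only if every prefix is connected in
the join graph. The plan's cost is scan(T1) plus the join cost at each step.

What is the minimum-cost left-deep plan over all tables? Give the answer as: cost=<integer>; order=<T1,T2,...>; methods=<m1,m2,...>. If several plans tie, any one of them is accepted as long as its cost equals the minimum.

cost=13720; order=A,D,B,C; methods=nl_idx,hash,hash

Selinger DP (subsets sized 1..n):
  {C}: scan cost=200, card=200
  {B}: scan cost=20, card=20
  {D}: scan cost=200, card=200
  {A}: scan cost=80, card=80
  {BC}: card=2000; try (B,hash)→600, (C,merge)→1940, (B,merge)→2120, (C,hash)→3240, (C,nl)→4020, (B,nl)→4200; best=600 via (B,hash)
  {BD}: card=2000; try (B,hash)→600, (D,merge)→1940, (B,merge)→2120, (D,nl_idx)→2180, (D,hash)→3240, (D,nl)→4020 …(+1); best=600 via (B,hash)
  {AD}: card=800; try (D,nl_idx)→1520, (A,hash)→1520, (D,merge)→2520, (A,merge)→2640, (D,hash)→3360, (D,nl)→16080 …(+1); best=1520 via (D,nl_idx)
  {BCD}: card=200000; try (D,hash)→5800, (C,hash)→5800, (D,merge)→26400, (C,merge)→26400, (D,nl_idx)→216600, (D,nl)→400600 …(+1); best=5800 via (D,hash)
  {ABD}: card=8000; try (B,hash)→2520, (A,hash)→3720, (B,merge)→10440, (B,nl)→17520, (A,merge)→25240, (A,nl)→160600; best=2520 via (B,hash)
  {ABCD}: card=800000; try (C,hash)→13720, (C,merge)→116320, (A,hash)→206920, (C,nl)→1602520, (A,merge)→3806440, (A,nl)→16005800; best=13720 via (C,hash)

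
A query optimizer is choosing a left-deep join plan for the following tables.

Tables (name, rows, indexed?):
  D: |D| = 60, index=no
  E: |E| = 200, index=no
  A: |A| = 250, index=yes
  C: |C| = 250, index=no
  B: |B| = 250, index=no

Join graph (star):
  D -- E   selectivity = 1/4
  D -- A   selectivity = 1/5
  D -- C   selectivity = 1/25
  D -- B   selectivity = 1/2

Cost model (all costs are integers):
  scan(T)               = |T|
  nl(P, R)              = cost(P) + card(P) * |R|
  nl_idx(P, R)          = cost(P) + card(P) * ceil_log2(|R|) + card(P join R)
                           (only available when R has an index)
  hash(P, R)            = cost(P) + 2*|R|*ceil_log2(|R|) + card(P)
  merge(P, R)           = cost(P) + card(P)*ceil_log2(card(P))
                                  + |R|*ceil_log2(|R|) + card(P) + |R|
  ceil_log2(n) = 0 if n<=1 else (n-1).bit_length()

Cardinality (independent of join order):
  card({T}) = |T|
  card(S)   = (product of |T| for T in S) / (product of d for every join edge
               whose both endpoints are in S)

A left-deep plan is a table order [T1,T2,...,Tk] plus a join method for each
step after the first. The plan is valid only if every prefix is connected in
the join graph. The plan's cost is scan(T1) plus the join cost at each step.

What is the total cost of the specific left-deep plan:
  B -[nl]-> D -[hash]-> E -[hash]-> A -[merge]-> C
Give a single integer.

487907200

step 1: scan B: cost=250, card=250
step 2: join D via nl
    card(P join D) = 250*60/(2) = 7500
    cost = 250 + 250*60 = 15250
step 3: join E via hash
    card(P join E) = 7500*200/(4) = 375000
    cost = 15250 + 2*200*8 + 7500 = 25950
step 4: join A via hash
    card(P join A) = 375000*250/(5) = 18750000
    cost = 25950 + 2*250*8 + 375000 = 404950
step 5: join C via merge
    card(P join C) = 18750000*250/(25) = 187500000
    cost = 404950 + 18750000*25 + 250*8 + 18750000 + 250 = 487907200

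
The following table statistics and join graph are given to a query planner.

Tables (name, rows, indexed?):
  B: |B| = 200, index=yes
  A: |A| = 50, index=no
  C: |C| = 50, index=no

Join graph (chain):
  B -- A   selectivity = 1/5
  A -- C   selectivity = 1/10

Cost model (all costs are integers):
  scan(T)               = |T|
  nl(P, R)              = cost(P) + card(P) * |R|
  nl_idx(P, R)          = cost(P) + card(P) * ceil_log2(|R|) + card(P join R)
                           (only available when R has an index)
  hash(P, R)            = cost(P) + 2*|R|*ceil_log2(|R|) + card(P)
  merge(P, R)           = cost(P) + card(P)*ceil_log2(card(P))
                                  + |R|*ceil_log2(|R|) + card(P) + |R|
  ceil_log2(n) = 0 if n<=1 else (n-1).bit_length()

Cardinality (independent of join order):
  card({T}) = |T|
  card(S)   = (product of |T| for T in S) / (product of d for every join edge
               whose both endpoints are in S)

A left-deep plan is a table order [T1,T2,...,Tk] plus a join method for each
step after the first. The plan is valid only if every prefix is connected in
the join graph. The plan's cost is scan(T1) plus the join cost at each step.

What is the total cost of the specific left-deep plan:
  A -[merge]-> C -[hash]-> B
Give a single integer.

4200

step 1: scan A: cost=50, card=50
step 2: join C via merge
    card(P join C) = 50*50/(10) = 250
    cost = 50 + 50*6 + 50*6 + 50 + 50 = 750
step 3: join B via hash
    card(P join B) = 250*200/(5) = 10000
    cost = 750 + 2*200*8 + 250 = 4200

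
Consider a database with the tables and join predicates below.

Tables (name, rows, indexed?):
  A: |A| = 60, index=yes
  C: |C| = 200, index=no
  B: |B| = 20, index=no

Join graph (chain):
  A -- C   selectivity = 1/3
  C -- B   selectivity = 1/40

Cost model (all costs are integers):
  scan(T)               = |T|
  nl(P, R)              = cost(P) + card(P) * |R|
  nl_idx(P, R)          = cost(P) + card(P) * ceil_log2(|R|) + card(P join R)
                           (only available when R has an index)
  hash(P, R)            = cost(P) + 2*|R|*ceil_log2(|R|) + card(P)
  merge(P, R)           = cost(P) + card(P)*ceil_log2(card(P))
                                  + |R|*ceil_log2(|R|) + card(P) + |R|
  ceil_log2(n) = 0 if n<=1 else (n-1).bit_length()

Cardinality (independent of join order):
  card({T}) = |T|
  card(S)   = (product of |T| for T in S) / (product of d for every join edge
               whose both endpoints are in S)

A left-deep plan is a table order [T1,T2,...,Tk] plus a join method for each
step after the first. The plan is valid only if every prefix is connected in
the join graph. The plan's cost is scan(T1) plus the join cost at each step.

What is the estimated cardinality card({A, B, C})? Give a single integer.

2000

Tables in S: A(60), B(20), C(200)
Edges inside S: A-C(d=3), C-B(d=40)
numerator = 60 * 20 * 200 = 240000
denominator = 3 * 40 = 120
card(S) = 240000 / 120 = 2000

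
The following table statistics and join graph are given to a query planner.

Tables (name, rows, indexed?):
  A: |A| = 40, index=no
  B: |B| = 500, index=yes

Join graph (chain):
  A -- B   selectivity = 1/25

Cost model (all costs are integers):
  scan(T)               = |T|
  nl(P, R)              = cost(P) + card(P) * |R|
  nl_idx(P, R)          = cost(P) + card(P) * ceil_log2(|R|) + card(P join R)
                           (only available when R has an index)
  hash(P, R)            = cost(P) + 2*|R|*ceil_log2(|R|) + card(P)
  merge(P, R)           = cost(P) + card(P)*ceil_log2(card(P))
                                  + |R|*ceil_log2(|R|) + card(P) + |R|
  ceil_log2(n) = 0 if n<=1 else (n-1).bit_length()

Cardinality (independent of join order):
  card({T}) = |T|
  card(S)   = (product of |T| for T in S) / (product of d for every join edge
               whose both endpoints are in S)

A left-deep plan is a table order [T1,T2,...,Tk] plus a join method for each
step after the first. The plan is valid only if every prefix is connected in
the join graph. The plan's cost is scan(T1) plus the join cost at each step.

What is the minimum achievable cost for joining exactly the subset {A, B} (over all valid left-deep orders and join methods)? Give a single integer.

Selinger DP over subsets of {A,B}:
  {A}: scan cost=40, card=40
  {B}: scan cost=500, card=500
  {AB}: card=800; try (B,nl_idx)→1200, (A,hash)→1480, (B,merge)→5320, (A,merge)→5780, (B,hash)→9080, (B,nl)→20040 …(+1); best=1200 via (B,nl_idx)

1200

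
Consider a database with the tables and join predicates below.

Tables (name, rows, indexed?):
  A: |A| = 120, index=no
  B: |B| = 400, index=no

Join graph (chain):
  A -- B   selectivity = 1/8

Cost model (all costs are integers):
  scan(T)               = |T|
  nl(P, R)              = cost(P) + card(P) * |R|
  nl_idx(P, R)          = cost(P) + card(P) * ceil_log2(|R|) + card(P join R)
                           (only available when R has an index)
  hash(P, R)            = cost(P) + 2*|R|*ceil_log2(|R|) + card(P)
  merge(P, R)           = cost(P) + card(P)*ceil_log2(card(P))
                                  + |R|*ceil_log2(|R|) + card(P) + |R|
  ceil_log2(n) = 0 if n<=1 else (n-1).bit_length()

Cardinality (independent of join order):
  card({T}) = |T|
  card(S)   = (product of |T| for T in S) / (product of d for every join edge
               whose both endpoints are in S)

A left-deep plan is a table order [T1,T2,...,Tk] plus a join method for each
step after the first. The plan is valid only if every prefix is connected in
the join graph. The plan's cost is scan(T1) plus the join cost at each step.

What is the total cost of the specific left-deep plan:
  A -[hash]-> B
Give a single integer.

step 1: scan A: cost=120, card=120
step 2: join B via hash
    card(P join B) = 120*400/(8) = 6000
    cost = 120 + 2*400*9 + 120 = 7440

7440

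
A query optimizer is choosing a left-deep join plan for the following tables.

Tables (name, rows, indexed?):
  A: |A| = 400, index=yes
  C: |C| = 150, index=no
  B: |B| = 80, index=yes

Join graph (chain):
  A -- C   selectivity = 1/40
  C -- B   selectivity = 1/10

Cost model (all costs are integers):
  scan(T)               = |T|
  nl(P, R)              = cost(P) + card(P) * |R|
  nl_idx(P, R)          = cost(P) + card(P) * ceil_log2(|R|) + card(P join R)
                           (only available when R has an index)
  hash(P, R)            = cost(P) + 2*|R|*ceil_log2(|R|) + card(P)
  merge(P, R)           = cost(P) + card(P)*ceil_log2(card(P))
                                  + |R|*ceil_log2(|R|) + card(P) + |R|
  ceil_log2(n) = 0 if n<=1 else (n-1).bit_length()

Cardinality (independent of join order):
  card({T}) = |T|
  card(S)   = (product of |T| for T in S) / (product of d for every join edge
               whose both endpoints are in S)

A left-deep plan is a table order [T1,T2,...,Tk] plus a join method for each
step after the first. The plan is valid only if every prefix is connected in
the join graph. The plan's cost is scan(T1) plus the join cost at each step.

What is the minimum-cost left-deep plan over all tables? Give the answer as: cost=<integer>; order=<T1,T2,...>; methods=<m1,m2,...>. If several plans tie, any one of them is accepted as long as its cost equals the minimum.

cost=5620; order=C,A,B; methods=nl_idx,hash

Selinger DP (subsets sized 1..n):
  {A}: scan cost=400, card=400
  {C}: scan cost=150, card=150
  {B}: scan cost=80, card=80
  {AC}: card=1500; try (A,nl_idx)→3000, (C,hash)→3200, (A,merge)→5500, (C,merge)→5750, (A,hash)→7500, (A,nl)→60150 …(+1); best=3000 via (A,nl_idx)
  {BC}: card=1200; try (B,hash)→1420, (C,merge)→2070, (B,merge)→2140, (B,nl_idx)→2400, (C,hash)→2560, (C,nl)→12080 …(+1); best=1420 via (B,hash)
  {ABC}: card=12000; try (B,hash)→5620, (A,hash)→9820, (A,merge)→19820, (B,merge)→21640, (A,nl_idx)→24220, (B,nl_idx)→25500 …(+2); best=5620 via (B,hash)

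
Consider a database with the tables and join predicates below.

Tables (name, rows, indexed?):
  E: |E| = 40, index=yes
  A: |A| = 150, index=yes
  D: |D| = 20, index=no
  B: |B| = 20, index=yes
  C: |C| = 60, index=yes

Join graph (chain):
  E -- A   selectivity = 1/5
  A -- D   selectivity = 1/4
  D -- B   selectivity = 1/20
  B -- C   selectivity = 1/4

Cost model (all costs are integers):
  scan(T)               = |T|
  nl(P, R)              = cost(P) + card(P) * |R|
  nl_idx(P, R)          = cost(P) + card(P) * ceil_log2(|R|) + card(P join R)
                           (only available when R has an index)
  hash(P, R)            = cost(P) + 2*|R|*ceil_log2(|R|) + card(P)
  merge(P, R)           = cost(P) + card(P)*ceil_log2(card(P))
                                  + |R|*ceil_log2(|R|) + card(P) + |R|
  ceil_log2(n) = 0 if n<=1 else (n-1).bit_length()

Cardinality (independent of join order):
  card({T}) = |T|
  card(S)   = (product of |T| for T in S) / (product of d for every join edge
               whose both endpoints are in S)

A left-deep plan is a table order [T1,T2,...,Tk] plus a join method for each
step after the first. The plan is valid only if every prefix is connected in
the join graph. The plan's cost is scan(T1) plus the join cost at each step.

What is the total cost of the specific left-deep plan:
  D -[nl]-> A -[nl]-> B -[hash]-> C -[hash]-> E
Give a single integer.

31220

step 1: scan D: cost=20, card=20
step 2: join A via nl
    card(P join A) = 20*150/(4) = 750
    cost = 20 + 20*150 = 3020
step 3: join B via nl
    card(P join B) = 750*20/(20) = 750
    cost = 3020 + 750*20 = 18020
step 4: join C via hash
    card(P join C) = 750*60/(4) = 11250
    cost = 18020 + 2*60*6 + 750 = 19490
step 5: join E via hash
    card(P join E) = 11250*40/(5) = 90000
    cost = 19490 + 2*40*6 + 11250 = 31220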